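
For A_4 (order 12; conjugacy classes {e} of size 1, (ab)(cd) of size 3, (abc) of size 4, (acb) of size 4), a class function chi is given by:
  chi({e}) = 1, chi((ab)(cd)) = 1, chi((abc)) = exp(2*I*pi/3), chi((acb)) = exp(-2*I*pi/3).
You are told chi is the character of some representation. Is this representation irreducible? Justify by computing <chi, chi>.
Irreducible: <chi, chi> = 1.

Solution. <chi, chi> = (1/|G|) sum_C |C| * |chi(C)|^2 = (1/12)[1*|1|^2 + 3*|1|^2 + 4*|exp(2*I*pi/3)|^2 + 4*|exp(-2*I*pi/3)|^2]
  = (1/12)[(1) + (3) + (4) + (4)] = 12/12 = 1.
(Exp terms are combined using exp(i*s)*conj(exp(i*t)) = exp(i*(s-t)), and sums of them are collapsed using the identity that for every m > 1 the m distinct m-th roots of unity sum to 0, e.g. 1 + exp(2*I*pi/3) + exp(-2*I*pi/3) = 0.)
A character is irreducible iff <chi, chi> = 1, so this representation is irreducible.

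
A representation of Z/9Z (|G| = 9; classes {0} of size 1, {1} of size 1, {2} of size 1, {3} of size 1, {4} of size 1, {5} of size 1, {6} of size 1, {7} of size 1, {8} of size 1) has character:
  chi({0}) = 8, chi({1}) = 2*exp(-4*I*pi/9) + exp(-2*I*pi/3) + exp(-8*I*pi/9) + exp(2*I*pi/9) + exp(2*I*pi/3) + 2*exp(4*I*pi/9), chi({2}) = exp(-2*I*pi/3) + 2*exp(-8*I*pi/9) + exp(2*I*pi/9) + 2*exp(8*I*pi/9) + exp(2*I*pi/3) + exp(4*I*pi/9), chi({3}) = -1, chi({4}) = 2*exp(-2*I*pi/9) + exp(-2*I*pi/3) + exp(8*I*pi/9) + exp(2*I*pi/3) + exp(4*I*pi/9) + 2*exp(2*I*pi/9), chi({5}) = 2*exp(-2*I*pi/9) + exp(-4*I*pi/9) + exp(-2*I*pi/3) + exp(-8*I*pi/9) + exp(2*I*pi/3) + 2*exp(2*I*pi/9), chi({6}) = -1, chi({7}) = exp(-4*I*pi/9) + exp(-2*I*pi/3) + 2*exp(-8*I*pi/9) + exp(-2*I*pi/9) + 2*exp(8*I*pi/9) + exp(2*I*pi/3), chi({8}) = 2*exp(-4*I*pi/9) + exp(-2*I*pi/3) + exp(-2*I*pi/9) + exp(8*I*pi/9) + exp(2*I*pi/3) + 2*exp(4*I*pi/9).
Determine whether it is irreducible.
Not irreducible (reducible): <chi, chi> = 12 > 1.

Working: <chi, chi> = (1/|G|) sum_C |C| * |chi(C)|^2 = (1/9)[1*|8|^2 + 1*|2*exp(-4*I*pi/9) + exp(-2*I*pi/3) + exp(-8*I*pi/9) + exp(2*I*pi/9) + exp(2*I*pi/3) + 2*exp(4*I*pi/9)|^2 + 1*|exp(-2*I*pi/3) + 2*exp(-8*I*pi/9) + exp(2*I*pi/9) + 2*exp(8*I*pi/9) + exp(2*I*pi/3) + exp(4*I*pi/9)|^2 + 1*|-1|^2 + 1*|2*exp(-2*I*pi/9) + exp(-2*I*pi/3) + exp(8*I*pi/9) + exp(2*I*pi/3) + exp(4*I*pi/9) + 2*exp(2*I*pi/9)|^2 + 1*|2*exp(-2*I*pi/9) + exp(-4*I*pi/9) + exp(-2*I*pi/3) + exp(-8*I*pi/9) + exp(2*I*pi/3) + 2*exp(2*I*pi/9)|^2 + 1*|-1|^2 + 1*|exp(-4*I*pi/9) + exp(-2*I*pi/3) + 2*exp(-8*I*pi/9) + exp(-2*I*pi/9) + 2*exp(8*I*pi/9) + exp(2*I*pi/3)|^2 + 1*|2*exp(-4*I*pi/9) + exp(-2*I*pi/3) + exp(-2*I*pi/9) + exp(8*I*pi/9) + exp(2*I*pi/3) + 2*exp(4*I*pi/9)|^2]
  = (1/9)[(64) + (12 + 7*exp(-2*I*pi/9) + 5*exp(-2*I*pi/3) + 4*exp(-4*I*pi/9) + 10*exp(-8*I*pi/9) + 10*exp(8*I*pi/9) + 4*exp(4*I*pi/9) + 5*exp(2*I*pi/3) + 7*exp(2*I*pi/9)) + (12 + 7*exp(-4*I*pi/9) + 10*exp(-2*I*pi/9) + 5*exp(-2*I*pi/3) + 4*exp(-8*I*pi/9) + 4*exp(8*I*pi/9) + 5*exp(2*I*pi/3) + 10*exp(2*I*pi/9) + 7*exp(4*I*pi/9)) + (1) + (12 + 10*exp(-4*I*pi/9) + 5*exp(-2*I*pi/3) + 4*exp(-2*I*pi/9) + 7*exp(-8*I*pi/9) + 7*exp(8*I*pi/9) + 4*exp(2*I*pi/9) + 5*exp(2*I*pi/3) + 10*exp(4*I*pi/9)) + (12 + 10*exp(-4*I*pi/9) + 5*exp(-2*I*pi/3) + 4*exp(-2*I*pi/9) + 7*exp(-8*I*pi/9) + 7*exp(8*I*pi/9) + 4*exp(2*I*pi/9) + 5*exp(2*I*pi/3) + 10*exp(4*I*pi/9)) + (1) + (12 + 7*exp(-4*I*pi/9) + 10*exp(-2*I*pi/9) + 5*exp(-2*I*pi/3) + 4*exp(-8*I*pi/9) + 4*exp(8*I*pi/9) + 5*exp(2*I*pi/3) + 10*exp(2*I*pi/9) + 7*exp(4*I*pi/9)) + (12 + 7*exp(-2*I*pi/9) + 5*exp(-2*I*pi/3) + 4*exp(-4*I*pi/9) + 10*exp(-8*I*pi/9) + 10*exp(8*I*pi/9) + 4*exp(4*I*pi/9) + 5*exp(2*I*pi/3) + 7*exp(2*I*pi/9))] = 108/9 = 12.
(Exp terms are combined using exp(i*s)*conj(exp(i*t)) = exp(i*(s-t)), and sums of them are collapsed using the identity that for every m > 1 the m distinct m-th roots of unity sum to 0, e.g. 1 + exp(2*I*pi/3) + exp(-2*I*pi/3) = 0.)
A character is irreducible iff <chi, chi> = 1, so this representation is reducible.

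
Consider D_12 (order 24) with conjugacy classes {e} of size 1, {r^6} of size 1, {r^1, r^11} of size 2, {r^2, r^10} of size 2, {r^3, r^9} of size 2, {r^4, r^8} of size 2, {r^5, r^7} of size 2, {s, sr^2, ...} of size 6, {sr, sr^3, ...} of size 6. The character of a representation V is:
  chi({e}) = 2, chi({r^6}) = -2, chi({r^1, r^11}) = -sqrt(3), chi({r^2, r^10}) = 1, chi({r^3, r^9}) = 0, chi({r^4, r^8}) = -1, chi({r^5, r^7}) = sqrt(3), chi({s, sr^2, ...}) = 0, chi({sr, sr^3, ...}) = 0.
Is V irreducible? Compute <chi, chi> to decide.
Irreducible: <chi, chi> = 1.

Argument: <chi, chi> = (1/|G|) sum_C |C| * |chi(C)|^2 = (1/24)[1*|2|^2 + 1*|-2|^2 + 2*|-sqrt(3)|^2 + 2*|1|^2 + 2*|0|^2 + 2*|-1|^2 + 2*|sqrt(3)|^2 + 6*|0|^2 + 6*|0|^2]
  = (1/24)[(4) + (4) + (6) + (2) + (0) + (2) + (6) + (0) + (0)] = 24/24 = 1.
A character is irreducible iff <chi, chi> = 1, so this representation is irreducible.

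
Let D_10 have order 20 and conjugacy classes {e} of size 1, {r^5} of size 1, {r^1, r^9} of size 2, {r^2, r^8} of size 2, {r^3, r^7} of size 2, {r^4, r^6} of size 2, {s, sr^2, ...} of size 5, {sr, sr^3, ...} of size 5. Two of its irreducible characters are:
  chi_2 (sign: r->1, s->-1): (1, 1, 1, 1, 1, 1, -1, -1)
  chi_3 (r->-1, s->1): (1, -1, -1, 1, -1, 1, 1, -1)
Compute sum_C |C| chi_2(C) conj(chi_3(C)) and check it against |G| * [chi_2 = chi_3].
Sum = 0; so <chi_2, chi_3> = 0 (distinct irreducibles are orthogonal).

Working: Compute term by term over conjugacy classes (|C| * chi_2(C) * conj(chi_3(C))):
  1*(1)*conj(1) + 1*(1)*conj(-1) + 2*(1)*conj(-1) + 2*(1)*conj(1) + 2*(1)*conj(-1) + 2*(1)*conj(1) + 5*(-1)*conj(1) + 5*(-1)*conj(-1)
  = (1) + (-1) + (-2) + (2) + (-2) + (2) + (-5) + (5)
  = 0.
Dividing by |G| = 20 gives 0/20 = 0, matching the row-orthogonality relation <chi_2, chi_3> = [chi_2 = chi_3].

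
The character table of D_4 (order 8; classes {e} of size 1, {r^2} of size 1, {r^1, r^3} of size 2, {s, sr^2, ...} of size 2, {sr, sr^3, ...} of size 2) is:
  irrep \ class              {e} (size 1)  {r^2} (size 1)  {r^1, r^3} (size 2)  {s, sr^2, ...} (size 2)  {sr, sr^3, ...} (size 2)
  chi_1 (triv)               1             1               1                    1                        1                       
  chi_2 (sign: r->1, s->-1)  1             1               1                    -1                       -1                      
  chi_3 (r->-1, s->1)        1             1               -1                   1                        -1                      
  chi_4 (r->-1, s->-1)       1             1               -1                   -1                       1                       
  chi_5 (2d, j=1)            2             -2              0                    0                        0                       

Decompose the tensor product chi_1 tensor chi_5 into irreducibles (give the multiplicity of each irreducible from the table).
chi_1 tensor chi_5 = chi_5 (all other irreducibles have multiplicity 0).

Proof sketch: The character of a tensor product is the pointwise product (chi_1 * chi_5)(C) = chi_1(C) * chi_5(C):
  {e}: (1)*(2), {r^2}: (1)*(-2), {r^1, r^3}: (1)*(0), {s, sr^2, ...}: (1)*(0), {sr, sr^3, ...}: (1)*(0)
so (chi_1 * chi_5) takes values
  {e} -> 2, {r^2} -> -2, {r^1, r^3} -> 0, {s, sr^2, ...} -> 0, {sr, sr^3, ...} -> 0.
Now take the inner product of this character with each irreducible chi from the table, <chi_1*chi_5, chi> = (1/8) sum_C |C| (chi_1*chi_5)(C) conj(chi(C)):
  <chi_1*chi_5, chi_1> = (1/8)[1*(2)*conj(1) + 1*(-2)*conj(1) + 2*(0)*conj(1) + 2*(0)*conj(1) + 2*(0)*conj(1)]
      = (1/8)[(2) + (-2) + (0) + (0) + (0)] = 0/8 = 0
  <chi_1*chi_5, chi_2> = (1/8)[1*(2)*conj(1) + 1*(-2)*conj(1) + 2*(0)*conj(1) + 2*(0)*conj(-1) + 2*(0)*conj(-1)]
      = (1/8)[(2) + (-2) + (0) + (0) + (0)] = 0/8 = 0
  <chi_1*chi_5, chi_3> = (1/8)[1*(2)*conj(1) + 1*(-2)*conj(1) + 2*(0)*conj(-1) + 2*(0)*conj(1) + 2*(0)*conj(-1)]
      = (1/8)[(2) + (-2) + (0) + (0) + (0)] = 0/8 = 0
  <chi_1*chi_5, chi_4> = (1/8)[1*(2)*conj(1) + 1*(-2)*conj(1) + 2*(0)*conj(-1) + 2*(0)*conj(-1) + 2*(0)*conj(1)]
      = (1/8)[(2) + (-2) + (0) + (0) + (0)] = 0/8 = 0
  <chi_1*chi_5, chi_5> = (1/8)[1*(2)*conj(2) + 1*(-2)*conj(-2) + 2*(0)*conj(0) + 2*(0)*conj(0) + 2*(0)*conj(0)]
      = (1/8)[(4) + (4) + (0) + (0) + (0)] = 8/8 = 1
Hence the multiplicities are chi_5: 1. Dimension check: dim(chi_1)*dim(chi_5) = 1*2 = 2 and sum (mult * dim) = 1*2 = 2.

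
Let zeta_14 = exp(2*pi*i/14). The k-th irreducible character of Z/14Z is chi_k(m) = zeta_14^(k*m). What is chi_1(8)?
chi_1(8) = zeta_14^8 = exp(-6*I*pi/7)

Solution. chi_1(8) = zeta_14^(1*8) = zeta_14^8. Since zeta_14^14 = 1, this equals zeta_14^8 = exp(2*pi*i*8/14) = exp(-6*I*pi/7).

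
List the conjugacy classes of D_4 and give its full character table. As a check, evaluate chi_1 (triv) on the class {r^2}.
Conjugacy classes: {e} of size 1, {r^2} of size 1, {r^1, r^3} of size 2, {s, sr^2, ...} of size 2, {sr, sr^3, ...} of size 2.
Character table:
  irrep \ class              {e} (size 1)  {r^2} (size 1)  {r^1, r^3} (size 2)  {s, sr^2, ...} (size 2)  {sr, sr^3, ...} (size 2)
  chi_1 (triv)               1             1               1                    1                        1                       
  chi_2 (sign: r->1, s->-1)  1             1               1                    -1                       -1                      
  chi_3 (r->-1, s->1)        1             1               -1                   1                        -1                      
  chi_4 (r->-1, s->-1)       1             1               -1                   -1                       1                       
  chi_5 (2d, j=1)            2             -2              0                    0                        0                       

Spot check: chi_1 (triv) on {r^2} = 1.

Proof sketch: D_4 has order 2*4 = 8 with 5 conjugacy classes, hence 5 irreducibles. Sum of squared dims 1 + 1 + 1 + 1 + 4 = 8 = |G|. Linear characters come from the abelianisation; the 2-dimensional irreps have character r^k -> 2*cos(2*pi*j*k/4), reflections -> 0.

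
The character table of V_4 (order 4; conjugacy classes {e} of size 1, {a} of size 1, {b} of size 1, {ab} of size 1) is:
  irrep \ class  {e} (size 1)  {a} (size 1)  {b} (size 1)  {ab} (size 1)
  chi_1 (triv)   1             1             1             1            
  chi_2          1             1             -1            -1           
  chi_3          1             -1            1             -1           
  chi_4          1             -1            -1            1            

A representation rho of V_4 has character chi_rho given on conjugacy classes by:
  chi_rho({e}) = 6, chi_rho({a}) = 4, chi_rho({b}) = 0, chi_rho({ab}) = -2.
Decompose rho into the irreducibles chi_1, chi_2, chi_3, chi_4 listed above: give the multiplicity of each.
Multiplicities: chi_1: 2, chi_2: 3, chi_3: 1, chi_4: 0.

Working: Use <chi_rho, chi> = (1/|G|) sum_C |C| * chi_rho(C) * conj(chi(C)) with |G| = 4 for each irreducible chi in the table:
  <chi_rho, chi_1> = (1/4)[1*(6)*conj(1) + 1*(4)*conj(1) + 1*(0)*conj(1) + 1*(-2)*conj(1)]
      = (1/4)[(6) + (4) + (0) + (-2)] = 8/4 = 2
  <chi_rho, chi_2> = (1/4)[1*(6)*conj(1) + 1*(4)*conj(1) + 1*(0)*conj(-1) + 1*(-2)*conj(-1)]
      = (1/4)[(6) + (4) + (0) + (2)] = 12/4 = 3
  <chi_rho, chi_3> = (1/4)[1*(6)*conj(1) + 1*(4)*conj(-1) + 1*(0)*conj(1) + 1*(-2)*conj(-1)]
      = (1/4)[(6) + (-4) + (0) + (2)] = 4/4 = 1
  <chi_rho, chi_4> = (1/4)[1*(6)*conj(1) + 1*(4)*conj(-1) + 1*(0)*conj(-1) + 1*(-2)*conj(1)]
      = (1/4)[(6) + (-4) + (0) + (-2)] = 0/4 = 0
Dimension check: dim(rho) = sum (mult * dim) = 2*1 + 3*1 + 1*1 + 0*1 = 6 = chi_rho(e) = 6.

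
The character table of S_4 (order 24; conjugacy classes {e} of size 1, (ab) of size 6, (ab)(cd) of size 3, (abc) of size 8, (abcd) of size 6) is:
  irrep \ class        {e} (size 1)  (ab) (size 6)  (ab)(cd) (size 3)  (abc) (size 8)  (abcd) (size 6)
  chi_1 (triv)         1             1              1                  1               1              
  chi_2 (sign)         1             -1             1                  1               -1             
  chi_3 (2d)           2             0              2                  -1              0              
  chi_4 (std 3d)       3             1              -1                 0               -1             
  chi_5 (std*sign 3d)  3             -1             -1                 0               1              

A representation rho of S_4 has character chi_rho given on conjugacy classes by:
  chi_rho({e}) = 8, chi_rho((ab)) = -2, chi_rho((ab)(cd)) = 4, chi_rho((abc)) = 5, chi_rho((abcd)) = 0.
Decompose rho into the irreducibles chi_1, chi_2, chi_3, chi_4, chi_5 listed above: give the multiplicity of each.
Multiplicities: chi_1: 2, chi_2: 3, chi_3: 0, chi_4: 0, chi_5: 1.

Details: Use <chi_rho, chi> = (1/|G|) sum_C |C| * chi_rho(C) * conj(chi(C)) with |G| = 24 for each irreducible chi in the table:
  <chi_rho, chi_1> = (1/24)[1*(8)*conj(1) + 6*(-2)*conj(1) + 3*(4)*conj(1) + 8*(5)*conj(1) + 6*(0)*conj(1)]
      = (1/24)[(8) + (-12) + (12) + (40) + (0)] = 48/24 = 2
  <chi_rho, chi_2> = (1/24)[1*(8)*conj(1) + 6*(-2)*conj(-1) + 3*(4)*conj(1) + 8*(5)*conj(1) + 6*(0)*conj(-1)]
      = (1/24)[(8) + (12) + (12) + (40) + (0)] = 72/24 = 3
  <chi_rho, chi_3> = (1/24)[1*(8)*conj(2) + 6*(-2)*conj(0) + 3*(4)*conj(2) + 8*(5)*conj(-1) + 6*(0)*conj(0)]
      = (1/24)[(16) + (0) + (24) + (-40) + (0)] = 0/24 = 0
  <chi_rho, chi_4> = (1/24)[1*(8)*conj(3) + 6*(-2)*conj(1) + 3*(4)*conj(-1) + 8*(5)*conj(0) + 6*(0)*conj(-1)]
      = (1/24)[(24) + (-12) + (-12) + (0) + (0)] = 0/24 = 0
  <chi_rho, chi_5> = (1/24)[1*(8)*conj(3) + 6*(-2)*conj(-1) + 3*(4)*conj(-1) + 8*(5)*conj(0) + 6*(0)*conj(1)]
      = (1/24)[(24) + (12) + (-12) + (0) + (0)] = 24/24 = 1
Dimension check: dim(rho) = sum (mult * dim) = 2*1 + 3*1 + 0*2 + 0*3 + 1*3 = 8 = chi_rho(e) = 8.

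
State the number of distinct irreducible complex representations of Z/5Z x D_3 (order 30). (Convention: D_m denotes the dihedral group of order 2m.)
15

Argument: The number of irreducible complex representations of a finite group equals its number of conjugacy classes. For a direct product, #classes(G x H) = #classes(G) * #classes(H). Z/5Z has 5 classes (abelian), D_3 has 3 classes, so 5 * 3 = 15, so Z/5Z x D_3 (order 30) has exactly 15 irreducible complex representations.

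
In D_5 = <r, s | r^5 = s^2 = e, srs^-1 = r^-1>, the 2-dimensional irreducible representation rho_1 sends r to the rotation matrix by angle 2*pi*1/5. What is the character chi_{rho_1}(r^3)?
chi_{rho_1}(r^3) = 2*cos(2*pi*1*3/5) = -sqrt(5)/2 - 1/2

Solution. rho_1(r^3) is rotation by angle 2*pi*1*3/5, whose trace is 2*cos(2*pi*1*3/5) = -sqrt(5)/2 - 1/2.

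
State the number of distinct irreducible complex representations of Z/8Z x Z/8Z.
64

Reasoning: The number of irreducible complex representations of a finite group equals its number of conjugacy classes. Z/8Z x Z/8Z is abelian of order 64, so every element is its own conjugacy class: 64 classes, so Z/8Z x Z/8Z (order 64) has exactly 64 irreducible complex representations.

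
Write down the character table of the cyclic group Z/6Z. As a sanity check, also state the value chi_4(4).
Character table of Z/6Z (irreps indexed chi_0,...,chi_5 with chi_k(m) = zeta_6^(k*m), zeta_6 = exp(2*pi*i/6)):
  irrep \ class  {0} (size 1)  {1} (size 1)    {2} (size 1)    {3} (size 1)  {4} (size 1)    {5} (size 1)  
  chi_0          1             1               1               1             1               1             
  chi_1          1             exp(I*pi/3)     exp(2*I*pi/3)   -1            exp(-2*I*pi/3)  exp(-I*pi/3)  
  chi_2          1             exp(2*I*pi/3)   exp(-2*I*pi/3)  1             exp(2*I*pi/3)   exp(-2*I*pi/3)
  chi_3          1             -1              1               -1            1               -1            
  chi_4          1             exp(-2*I*pi/3)  exp(2*I*pi/3)   1             exp(-2*I*pi/3)  exp(2*I*pi/3) 
  chi_5          1             exp(-I*pi/3)    exp(-2*I*pi/3)  -1            exp(2*I*pi/3)   exp(I*pi/3)   

Spot check: chi_4(4) = zeta_6^(4*4) = zeta_6^16 = exp(-2*I*pi/3).

Proof sketch: Z/6Z is abelian, so all 6 irreducible complex representations are 1-dimensional. They are given by chi_k(m) = zeta_6^(k*m) for k = 0,...,5. Row orthogonality: sum_m chi_k(m) conj(chi_l(m)) = 6 * [k = l].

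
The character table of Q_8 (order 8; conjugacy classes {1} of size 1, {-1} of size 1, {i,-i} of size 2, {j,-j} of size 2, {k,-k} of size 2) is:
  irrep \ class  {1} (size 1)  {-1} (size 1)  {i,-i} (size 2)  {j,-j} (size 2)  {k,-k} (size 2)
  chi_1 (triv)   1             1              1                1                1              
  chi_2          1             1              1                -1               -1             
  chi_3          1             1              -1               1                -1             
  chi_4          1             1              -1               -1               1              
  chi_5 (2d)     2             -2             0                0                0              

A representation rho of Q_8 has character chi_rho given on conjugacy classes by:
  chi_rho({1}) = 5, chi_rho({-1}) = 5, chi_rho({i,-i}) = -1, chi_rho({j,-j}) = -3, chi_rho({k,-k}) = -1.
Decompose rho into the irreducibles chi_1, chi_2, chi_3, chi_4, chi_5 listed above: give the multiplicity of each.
Multiplicities: chi_1: 0, chi_2: 2, chi_3: 1, chi_4: 2, chi_5: 0.

Proof sketch: Use <chi_rho, chi> = (1/|G|) sum_C |C| * chi_rho(C) * conj(chi(C)) with |G| = 8 for each irreducible chi in the table:
  <chi_rho, chi_1> = (1/8)[1*(5)*conj(1) + 1*(5)*conj(1) + 2*(-1)*conj(1) + 2*(-3)*conj(1) + 2*(-1)*conj(1)]
      = (1/8)[(5) + (5) + (-2) + (-6) + (-2)] = 0/8 = 0
  <chi_rho, chi_2> = (1/8)[1*(5)*conj(1) + 1*(5)*conj(1) + 2*(-1)*conj(1) + 2*(-3)*conj(-1) + 2*(-1)*conj(-1)]
      = (1/8)[(5) + (5) + (-2) + (6) + (2)] = 16/8 = 2
  <chi_rho, chi_3> = (1/8)[1*(5)*conj(1) + 1*(5)*conj(1) + 2*(-1)*conj(-1) + 2*(-3)*conj(1) + 2*(-1)*conj(-1)]
      = (1/8)[(5) + (5) + (2) + (-6) + (2)] = 8/8 = 1
  <chi_rho, chi_4> = (1/8)[1*(5)*conj(1) + 1*(5)*conj(1) + 2*(-1)*conj(-1) + 2*(-3)*conj(-1) + 2*(-1)*conj(1)]
      = (1/8)[(5) + (5) + (2) + (6) + (-2)] = 16/8 = 2
  <chi_rho, chi_5> = (1/8)[1*(5)*conj(2) + 1*(5)*conj(-2) + 2*(-1)*conj(0) + 2*(-3)*conj(0) + 2*(-1)*conj(0)]
      = (1/8)[(10) + (-10) + (0) + (0) + (0)] = 0/8 = 0
Dimension check: dim(rho) = sum (mult * dim) = 0*1 + 2*1 + 1*1 + 2*1 + 0*2 = 5 = chi_rho(e) = 5.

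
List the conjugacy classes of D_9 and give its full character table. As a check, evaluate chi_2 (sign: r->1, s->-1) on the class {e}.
Conjugacy classes: {e} of size 1, {r^1, r^8} of size 2, {r^2, r^7} of size 2, {r^3, r^6} of size 2, {r^4, r^5} of size 2, {s, sr, ..., sr^8} of size 9.
Character table:
  irrep \ class              {e} (size 1)  {r^1, r^8} (size 2)  {r^2, r^7} (size 2)  {r^3, r^6} (size 2)  {r^4, r^5} (size 2)  {s, sr, ..., sr^8} (size 9)
  chi_1 (triv)               1             1                    1                    1                    1                    1                          
  chi_2 (sign: r->1, s->-1)  1             1                    1                    1                    1                    -1                         
  chi_3 (2d, j=1)            2             2*cos(2*pi/9)        2*cos(4*pi/9)        -1                   -2*cos(pi/9)         0                          
  chi_4 (2d, j=2)            2             2*cos(4*pi/9)        -2*cos(pi/9)         -1                   2*cos(2*pi/9)        0                          
  chi_5 (2d, j=3)            2             -1                   -1                   2                    -1                   0                          
  chi_6 (2d, j=4)            2             -2*cos(pi/9)         2*cos(2*pi/9)        -1                   2*cos(4*pi/9)        0                          

Spot check: chi_2 (sign: r->1, s->-1) on {e} = 1.

D_9 has order 2*9 = 18 with 6 conjugacy classes, hence 6 irreducibles. Sum of squared dims 1 + 1 + 4 + 4 + 4 + 4 = 18 = |G|. Linear characters come from the abelianisation; the 2-dimensional irreps have character r^k -> 2*cos(2*pi*j*k/9), reflections -> 0.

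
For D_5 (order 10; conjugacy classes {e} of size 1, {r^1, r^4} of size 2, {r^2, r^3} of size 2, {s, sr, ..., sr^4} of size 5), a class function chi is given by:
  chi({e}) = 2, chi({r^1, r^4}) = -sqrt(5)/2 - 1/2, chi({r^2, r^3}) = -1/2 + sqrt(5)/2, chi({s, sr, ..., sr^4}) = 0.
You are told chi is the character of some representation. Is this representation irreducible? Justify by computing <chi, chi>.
Irreducible: <chi, chi> = 1.

Working: <chi, chi> = (1/|G|) sum_C |C| * |chi(C)|^2 = (1/10)[1*|2|^2 + 2*|-sqrt(5)/2 - 1/2|^2 + 2*|-1/2 + sqrt(5)/2|^2 + 5*|0|^2]
  = (1/10)[(4) + (sqrt(5) + 3) + (3 - sqrt(5)) + (0)] = 10/10 = 1.
A character is irreducible iff <chi, chi> = 1, so this representation is irreducible.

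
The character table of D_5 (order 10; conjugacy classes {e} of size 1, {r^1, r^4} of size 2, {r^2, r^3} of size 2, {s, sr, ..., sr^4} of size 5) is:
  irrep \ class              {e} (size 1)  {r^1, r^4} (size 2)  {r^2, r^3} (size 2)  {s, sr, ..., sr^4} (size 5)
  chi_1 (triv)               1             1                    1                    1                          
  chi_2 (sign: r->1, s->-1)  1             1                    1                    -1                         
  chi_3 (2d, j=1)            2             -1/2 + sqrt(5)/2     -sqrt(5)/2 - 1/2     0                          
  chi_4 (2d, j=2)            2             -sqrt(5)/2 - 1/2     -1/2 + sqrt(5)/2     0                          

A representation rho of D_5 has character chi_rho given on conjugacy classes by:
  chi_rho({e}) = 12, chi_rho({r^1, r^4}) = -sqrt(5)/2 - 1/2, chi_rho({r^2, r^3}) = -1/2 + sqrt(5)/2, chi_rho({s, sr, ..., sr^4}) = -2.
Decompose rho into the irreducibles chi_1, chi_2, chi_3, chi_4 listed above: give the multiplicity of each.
Multiplicities: chi_1: 0, chi_2: 2, chi_3: 2, chi_4: 3.

Working: Use <chi_rho, chi> = (1/|G|) sum_C |C| * chi_rho(C) * conj(chi(C)) with |G| = 10 for each irreducible chi in the table:
  <chi_rho, chi_1> = (1/10)[1*(12)*conj(1) + 2*(-sqrt(5)/2 - 1/2)*conj(1) + 2*(-1/2 + sqrt(5)/2)*conj(1) + 5*(-2)*conj(1)]
      = (1/10)[(12) + (-sqrt(5) - 1) + (-1 + sqrt(5)) + (-10)] = 0/10 = 0
  <chi_rho, chi_2> = (1/10)[1*(12)*conj(1) + 2*(-sqrt(5)/2 - 1/2)*conj(1) + 2*(-1/2 + sqrt(5)/2)*conj(1) + 5*(-2)*conj(-1)]
      = (1/10)[(12) + (-sqrt(5) - 1) + (-1 + sqrt(5)) + (10)] = 20/10 = 2
  <chi_rho, chi_3> = (1/10)[1*(12)*conj(2) + 2*(-sqrt(5)/2 - 1/2)*conj(-1/2 + sqrt(5)/2) + 2*(-1/2 + sqrt(5)/2)*conj(-sqrt(5)/2 - 1/2) + 5*(-2)*conj(0)]
      = (1/10)[(24) + (-2) + (-2) + (0)] = 20/10 = 2
  <chi_rho, chi_4> = (1/10)[1*(12)*conj(2) + 2*(-sqrt(5)/2 - 1/2)*conj(-sqrt(5)/2 - 1/2) + 2*(-1/2 + sqrt(5)/2)*conj(-1/2 + sqrt(5)/2) + 5*(-2)*conj(0)]
      = (1/10)[(24) + (sqrt(5) + 3) + (3 - sqrt(5)) + (0)] = 30/10 = 3
Dimension check: dim(rho) = sum (mult * dim) = 0*1 + 2*1 + 2*2 + 3*2 = 12 = chi_rho(e) = 12.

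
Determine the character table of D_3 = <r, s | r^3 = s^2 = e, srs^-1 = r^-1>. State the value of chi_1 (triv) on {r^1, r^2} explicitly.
Conjugacy classes: {e} of size 1, {r^1, r^2} of size 2, {s, sr, ..., sr^2} of size 3.
Character table:
  irrep \ class              {e} (size 1)  {r^1, r^2} (size 2)  {s, sr, ..., sr^2} (size 3)
  chi_1 (triv)               1             1                    1                          
  chi_2 (sign: r->1, s->-1)  1             1                    -1                         
  chi_3 (2d, j=1)            2             -1                   0                          

Spot check: chi_1 (triv) on {r^1, r^2} = 1.

Proof sketch: D_3 has order 2*3 = 6 with 3 conjugacy classes, hence 3 irreducibles. Sum of squared dims 1 + 1 + 4 = 6 = |G|. Linear characters come from the abelianisation; the 2-dimensional irreps have character r^k -> 2*cos(2*pi*j*k/3), reflections -> 0.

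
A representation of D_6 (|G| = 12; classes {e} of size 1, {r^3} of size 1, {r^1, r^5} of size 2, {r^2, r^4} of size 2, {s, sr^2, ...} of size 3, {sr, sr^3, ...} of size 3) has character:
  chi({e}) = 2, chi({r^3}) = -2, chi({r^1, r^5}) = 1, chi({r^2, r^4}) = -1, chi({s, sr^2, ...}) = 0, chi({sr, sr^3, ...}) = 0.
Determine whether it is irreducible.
Irreducible: <chi, chi> = 1.

<chi, chi> = (1/|G|) sum_C |C| * |chi(C)|^2 = (1/12)[1*|2|^2 + 1*|-2|^2 + 2*|1|^2 + 2*|-1|^2 + 3*|0|^2 + 3*|0|^2]
  = (1/12)[(4) + (4) + (2) + (2) + (0) + (0)] = 12/12 = 1.
A character is irreducible iff <chi, chi> = 1, so this representation is irreducible.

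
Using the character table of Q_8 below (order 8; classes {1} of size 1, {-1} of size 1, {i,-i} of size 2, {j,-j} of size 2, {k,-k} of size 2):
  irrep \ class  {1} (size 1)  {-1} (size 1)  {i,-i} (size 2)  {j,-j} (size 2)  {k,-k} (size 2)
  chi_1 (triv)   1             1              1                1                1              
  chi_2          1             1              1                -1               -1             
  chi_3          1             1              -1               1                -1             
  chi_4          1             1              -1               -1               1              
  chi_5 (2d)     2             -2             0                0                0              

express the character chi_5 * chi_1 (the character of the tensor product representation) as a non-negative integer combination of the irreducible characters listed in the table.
chi_5 tensor chi_1 = chi_5 (all other irreducibles have multiplicity 0).

Details: The character of a tensor product is the pointwise product (chi_5 * chi_1)(C) = chi_5(C) * chi_1(C):
  {1}: (2)*(1), {-1}: (-2)*(1), {i,-i}: (0)*(1), {j,-j}: (0)*(1), {k,-k}: (0)*(1)
so (chi_5 * chi_1) takes values
  {1} -> 2, {-1} -> -2, {i,-i} -> 0, {j,-j} -> 0, {k,-k} -> 0.
Now take the inner product of this character with each irreducible chi from the table, <chi_5*chi_1, chi> = (1/8) sum_C |C| (chi_5*chi_1)(C) conj(chi(C)):
  <chi_5*chi_1, chi_1> = (1/8)[1*(2)*conj(1) + 1*(-2)*conj(1) + 2*(0)*conj(1) + 2*(0)*conj(1) + 2*(0)*conj(1)]
      = (1/8)[(2) + (-2) + (0) + (0) + (0)] = 0/8 = 0
  <chi_5*chi_1, chi_2> = (1/8)[1*(2)*conj(1) + 1*(-2)*conj(1) + 2*(0)*conj(1) + 2*(0)*conj(-1) + 2*(0)*conj(-1)]
      = (1/8)[(2) + (-2) + (0) + (0) + (0)] = 0/8 = 0
  <chi_5*chi_1, chi_3> = (1/8)[1*(2)*conj(1) + 1*(-2)*conj(1) + 2*(0)*conj(-1) + 2*(0)*conj(1) + 2*(0)*conj(-1)]
      = (1/8)[(2) + (-2) + (0) + (0) + (0)] = 0/8 = 0
  <chi_5*chi_1, chi_4> = (1/8)[1*(2)*conj(1) + 1*(-2)*conj(1) + 2*(0)*conj(-1) + 2*(0)*conj(-1) + 2*(0)*conj(1)]
      = (1/8)[(2) + (-2) + (0) + (0) + (0)] = 0/8 = 0
  <chi_5*chi_1, chi_5> = (1/8)[1*(2)*conj(2) + 1*(-2)*conj(-2) + 2*(0)*conj(0) + 2*(0)*conj(0) + 2*(0)*conj(0)]
      = (1/8)[(4) + (4) + (0) + (0) + (0)] = 8/8 = 1
Hence the multiplicities are chi_5: 1. Dimension check: dim(chi_5)*dim(chi_1) = 2*1 = 2 and sum (mult * dim) = 1*2 = 2.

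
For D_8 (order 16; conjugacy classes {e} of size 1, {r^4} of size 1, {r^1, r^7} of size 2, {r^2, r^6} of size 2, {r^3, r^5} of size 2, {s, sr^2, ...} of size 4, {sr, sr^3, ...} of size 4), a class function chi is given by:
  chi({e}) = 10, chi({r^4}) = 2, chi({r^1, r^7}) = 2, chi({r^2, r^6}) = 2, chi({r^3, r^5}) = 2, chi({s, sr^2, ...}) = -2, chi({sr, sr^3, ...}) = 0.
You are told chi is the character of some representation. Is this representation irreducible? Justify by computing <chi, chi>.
Not irreducible (reducible): <chi, chi> = 9 > 1.

Reasoning: <chi, chi> = (1/|G|) sum_C |C| * |chi(C)|^2 = (1/16)[1*|10|^2 + 1*|2|^2 + 2*|2|^2 + 2*|2|^2 + 2*|2|^2 + 4*|-2|^2 + 4*|0|^2]
  = (1/16)[(100) + (4) + (8) + (8) + (8) + (16) + (0)] = 144/16 = 9.
A character is irreducible iff <chi, chi> = 1, so this representation is reducible.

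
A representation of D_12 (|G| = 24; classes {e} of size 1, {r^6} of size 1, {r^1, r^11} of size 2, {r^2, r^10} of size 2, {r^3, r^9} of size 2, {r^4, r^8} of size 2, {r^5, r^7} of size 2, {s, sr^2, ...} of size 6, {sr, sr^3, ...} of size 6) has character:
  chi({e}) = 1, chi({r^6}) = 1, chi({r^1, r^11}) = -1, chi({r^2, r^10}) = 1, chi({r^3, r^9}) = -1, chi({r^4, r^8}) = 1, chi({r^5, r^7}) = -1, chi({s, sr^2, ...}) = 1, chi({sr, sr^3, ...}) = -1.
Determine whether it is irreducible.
Irreducible: <chi, chi> = 1.

<chi, chi> = (1/|G|) sum_C |C| * |chi(C)|^2 = (1/24)[1*|1|^2 + 1*|1|^2 + 2*|-1|^2 + 2*|1|^2 + 2*|-1|^2 + 2*|1|^2 + 2*|-1|^2 + 6*|1|^2 + 6*|-1|^2]
  = (1/24)[(1) + (1) + (2) + (2) + (2) + (2) + (2) + (6) + (6)] = 24/24 = 1.
A character is irreducible iff <chi, chi> = 1, so this representation is irreducible.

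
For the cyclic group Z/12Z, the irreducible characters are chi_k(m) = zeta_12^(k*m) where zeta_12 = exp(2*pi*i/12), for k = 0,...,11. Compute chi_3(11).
chi_3(11) = zeta_12^33 = -I

Derivation: chi_3(11) = zeta_12^(3*11) = zeta_12^33. Since zeta_12^12 = 1, this equals zeta_12^9 = exp(2*pi*i*9/12) = -I.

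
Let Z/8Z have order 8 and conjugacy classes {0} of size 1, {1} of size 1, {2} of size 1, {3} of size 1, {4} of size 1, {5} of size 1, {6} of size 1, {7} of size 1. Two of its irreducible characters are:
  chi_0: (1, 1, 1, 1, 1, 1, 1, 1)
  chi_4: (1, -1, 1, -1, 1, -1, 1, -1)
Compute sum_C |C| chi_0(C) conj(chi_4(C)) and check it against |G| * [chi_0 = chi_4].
Sum = 0; so <chi_0, chi_4> = 0 (distinct irreducibles are orthogonal).

Explanation: Compute term by term over conjugacy classes (|C| * chi_0(C) * conj(chi_4(C))):
  1*(1)*conj(1) + 1*(1)*conj(-1) + 1*(1)*conj(1) + 1*(1)*conj(-1) + 1*(1)*conj(1) + 1*(1)*conj(-1) + 1*(1)*conj(1) + 1*(1)*conj(-1)
  = (1) + (-1) + (1) + (-1) + (1) + (-1) + (1) + (-1)
  = 0.
(Exp terms are combined using exp(i*s)*conj(exp(i*t)) = exp(i*(s-t)), and sums of them are collapsed using the identity that for every m > 1 the m distinct m-th roots of unity sum to 0, e.g. 1 + exp(2*I*pi/3) + exp(-2*I*pi/3) = 0.)
Dividing by |G| = 8 gives 0/8 = 0, matching the row-orthogonality relation <chi_0, chi_4> = [chi_0 = chi_4].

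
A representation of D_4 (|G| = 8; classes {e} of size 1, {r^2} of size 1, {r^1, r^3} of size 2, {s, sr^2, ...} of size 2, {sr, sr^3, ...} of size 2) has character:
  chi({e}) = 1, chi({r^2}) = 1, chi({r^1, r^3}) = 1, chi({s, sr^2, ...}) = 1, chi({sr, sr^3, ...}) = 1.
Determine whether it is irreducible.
Irreducible: <chi, chi> = 1.

Explanation: <chi, chi> = (1/|G|) sum_C |C| * |chi(C)|^2 = (1/8)[1*|1|^2 + 1*|1|^2 + 2*|1|^2 + 2*|1|^2 + 2*|1|^2]
  = (1/8)[(1) + (1) + (2) + (2) + (2)] = 8/8 = 1.
A character is irreducible iff <chi, chi> = 1, so this representation is irreducible.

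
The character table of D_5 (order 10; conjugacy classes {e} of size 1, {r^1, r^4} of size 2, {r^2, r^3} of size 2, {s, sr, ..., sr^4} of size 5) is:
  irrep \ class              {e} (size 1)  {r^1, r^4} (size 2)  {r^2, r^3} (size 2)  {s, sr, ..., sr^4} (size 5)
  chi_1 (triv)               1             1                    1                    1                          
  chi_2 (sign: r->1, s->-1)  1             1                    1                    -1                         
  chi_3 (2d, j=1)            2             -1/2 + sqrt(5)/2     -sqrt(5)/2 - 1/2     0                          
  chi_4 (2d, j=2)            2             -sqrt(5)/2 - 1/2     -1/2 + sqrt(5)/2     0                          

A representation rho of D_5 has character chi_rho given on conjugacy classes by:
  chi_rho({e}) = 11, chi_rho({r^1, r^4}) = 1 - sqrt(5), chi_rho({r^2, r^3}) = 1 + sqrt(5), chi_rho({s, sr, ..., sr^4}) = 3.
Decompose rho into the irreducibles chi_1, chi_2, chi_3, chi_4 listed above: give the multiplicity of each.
Multiplicities: chi_1: 3, chi_2: 0, chi_3: 1, chi_4: 3.

Argument: Use <chi_rho, chi> = (1/|G|) sum_C |C| * chi_rho(C) * conj(chi(C)) with |G| = 10 for each irreducible chi in the table:
  <chi_rho, chi_1> = (1/10)[1*(11)*conj(1) + 2*(1 - sqrt(5))*conj(1) + 2*(1 + sqrt(5))*conj(1) + 5*(3)*conj(1)]
      = (1/10)[(11) + (2 - 2*sqrt(5)) + (2 + 2*sqrt(5)) + (15)] = 30/10 = 3
  <chi_rho, chi_2> = (1/10)[1*(11)*conj(1) + 2*(1 - sqrt(5))*conj(1) + 2*(1 + sqrt(5))*conj(1) + 5*(3)*conj(-1)]
      = (1/10)[(11) + (2 - 2*sqrt(5)) + (2 + 2*sqrt(5)) + (-15)] = 0/10 = 0
  <chi_rho, chi_3> = (1/10)[1*(11)*conj(2) + 2*(1 - sqrt(5))*conj(-1/2 + sqrt(5)/2) + 2*(1 + sqrt(5))*conj(-sqrt(5)/2 - 1/2) + 5*(3)*conj(0)]
      = (1/10)[(22) + (-6 + 2*sqrt(5)) + (-6 - 2*sqrt(5)) + (0)] = 10/10 = 1
  <chi_rho, chi_4> = (1/10)[1*(11)*conj(2) + 2*(1 - sqrt(5))*conj(-sqrt(5)/2 - 1/2) + 2*(1 + sqrt(5))*conj(-1/2 + sqrt(5)/2) + 5*(3)*conj(0)]
      = (1/10)[(22) + (4) + (4) + (0)] = 30/10 = 3
Dimension check: dim(rho) = sum (mult * dim) = 3*1 + 0*1 + 1*2 + 3*2 = 11 = chi_rho(e) = 11.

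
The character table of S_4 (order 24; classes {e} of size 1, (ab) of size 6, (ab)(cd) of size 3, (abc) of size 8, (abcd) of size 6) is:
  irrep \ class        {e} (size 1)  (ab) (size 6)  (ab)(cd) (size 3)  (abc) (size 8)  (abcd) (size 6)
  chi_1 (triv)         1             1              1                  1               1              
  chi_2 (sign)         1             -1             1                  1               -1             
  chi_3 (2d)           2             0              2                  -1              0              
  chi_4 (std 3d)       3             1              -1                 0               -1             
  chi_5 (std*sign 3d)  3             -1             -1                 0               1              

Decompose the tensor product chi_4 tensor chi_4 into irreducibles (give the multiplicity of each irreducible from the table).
chi_4 tensor chi_4 = chi_1 + chi_3 + chi_4 + chi_5 (all other irreducibles have multiplicity 0).

Solution. The character of a tensor product is the pointwise product (chi_4 * chi_4)(C) = chi_4(C) * chi_4(C):
  {e}: (3)*(3), (ab): (1)*(1), (ab)(cd): (-1)*(-1), (abc): (0)*(0), (abcd): (-1)*(-1)
so (chi_4 * chi_4) takes values
  {e} -> 9, (ab) -> 1, (ab)(cd) -> 1, (abc) -> 0, (abcd) -> 1.
Now take the inner product of this character with each irreducible chi from the table, <chi_4*chi_4, chi> = (1/24) sum_C |C| (chi_4*chi_4)(C) conj(chi(C)):
  <chi_4*chi_4, chi_1> = (1/24)[1*(9)*conj(1) + 6*(1)*conj(1) + 3*(1)*conj(1) + 8*(0)*conj(1) + 6*(1)*conj(1)]
      = (1/24)[(9) + (6) + (3) + (0) + (6)] = 24/24 = 1
  <chi_4*chi_4, chi_2> = (1/24)[1*(9)*conj(1) + 6*(1)*conj(-1) + 3*(1)*conj(1) + 8*(0)*conj(1) + 6*(1)*conj(-1)]
      = (1/24)[(9) + (-6) + (3) + (0) + (-6)] = 0/24 = 0
  <chi_4*chi_4, chi_3> = (1/24)[1*(9)*conj(2) + 6*(1)*conj(0) + 3*(1)*conj(2) + 8*(0)*conj(-1) + 6*(1)*conj(0)]
      = (1/24)[(18) + (0) + (6) + (0) + (0)] = 24/24 = 1
  <chi_4*chi_4, chi_4> = (1/24)[1*(9)*conj(3) + 6*(1)*conj(1) + 3*(1)*conj(-1) + 8*(0)*conj(0) + 6*(1)*conj(-1)]
      = (1/24)[(27) + (6) + (-3) + (0) + (-6)] = 24/24 = 1
  <chi_4*chi_4, chi_5> = (1/24)[1*(9)*conj(3) + 6*(1)*conj(-1) + 3*(1)*conj(-1) + 8*(0)*conj(0) + 6*(1)*conj(1)]
      = (1/24)[(27) + (-6) + (-3) + (0) + (6)] = 24/24 = 1
Hence the multiplicities are chi_1: 1, chi_3: 1, chi_4: 1, chi_5: 1. Dimension check: dim(chi_4)*dim(chi_4) = 3*3 = 9 and sum (mult * dim) = 1*1 + 1*2 + 1*3 + 1*3 = 9.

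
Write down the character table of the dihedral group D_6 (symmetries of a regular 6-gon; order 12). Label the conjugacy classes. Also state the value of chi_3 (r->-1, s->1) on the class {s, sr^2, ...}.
Conjugacy classes: {e} of size 1, {r^3} of size 1, {r^1, r^5} of size 2, {r^2, r^4} of size 2, {s, sr^2, ...} of size 3, {sr, sr^3, ...} of size 3.
Character table:
  irrep \ class              {e} (size 1)  {r^3} (size 1)  {r^1, r^5} (size 2)  {r^2, r^4} (size 2)  {s, sr^2, ...} (size 3)  {sr, sr^3, ...} (size 3)
  chi_1 (triv)               1             1               1                    1                    1                        1                       
  chi_2 (sign: r->1, s->-1)  1             1               1                    1                    -1                       -1                      
  chi_3 (r->-1, s->1)        1             -1              -1                   1                    1                        -1                      
  chi_4 (r->-1, s->-1)       1             -1              -1                   1                    -1                       1                       
  chi_5 (2d, j=1)            2             -2              1                    -1                   0                        0                       
  chi_6 (2d, j=2)            2             2               -1                   -1                   0                        0                       

Spot check: chi_3 (r->-1, s->1) on {s, sr^2, ...} = 1.

Derivation: D_6 has order 2*6 = 12 with 6 conjugacy classes, hence 6 irreducibles. Sum of squared dims 1 + 1 + 1 + 1 + 4 + 4 = 12 = |G|. Linear characters come from the abelianisation; the 2-dimensional irreps have character r^k -> 2*cos(2*pi*j*k/6), reflections -> 0.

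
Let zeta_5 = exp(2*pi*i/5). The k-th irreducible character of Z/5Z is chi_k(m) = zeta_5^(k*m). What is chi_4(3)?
chi_4(3) = zeta_5^12 = exp(4*I*pi/5)

Argument: chi_4(3) = zeta_5^(4*3) = zeta_5^12. Since zeta_5^5 = 1, this equals zeta_5^2 = exp(2*pi*i*2/5) = exp(4*I*pi/5).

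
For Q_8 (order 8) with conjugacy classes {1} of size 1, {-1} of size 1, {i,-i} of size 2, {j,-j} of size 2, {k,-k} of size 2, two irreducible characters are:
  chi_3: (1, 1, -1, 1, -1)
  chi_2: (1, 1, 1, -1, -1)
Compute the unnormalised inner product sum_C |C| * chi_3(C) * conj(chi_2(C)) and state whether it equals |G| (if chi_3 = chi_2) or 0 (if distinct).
Sum = 0; so <chi_3, chi_2> = 0 (distinct irreducibles are orthogonal).

Why: Compute term by term over conjugacy classes (|C| * chi_3(C) * conj(chi_2(C))):
  1*(1)*conj(1) + 1*(1)*conj(1) + 2*(-1)*conj(1) + 2*(1)*conj(-1) + 2*(-1)*conj(-1)
  = (1) + (1) + (-2) + (-2) + (2)
  = 0.
Dividing by |G| = 8 gives 0/8 = 0, matching the row-orthogonality relation <chi_3, chi_2> = [chi_3 = chi_2].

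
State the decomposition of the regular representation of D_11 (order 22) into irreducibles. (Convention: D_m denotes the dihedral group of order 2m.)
Each irreducible V_i of dimension d_i appears with multiplicity d_i, i.e. rho_reg = (direct sum over all irreducibles V_i) d_i V_i. The irreducible dimensions for D_11 are 1, 1, 2, 2, 2, 2, 2: 2 irreducibles of dimension 1, each with multiplicity 1; 5 irreducibles of dimension 2, each with multiplicity 2. Total dimension 2*1*1 + 5*2*2 = 22 = |G|.

Explanation: General theorem: in the regular representation of a finite group G, each irreducible appears with multiplicity equal to its dimension. Check: dim(rho_reg) = sum d_i^2 = 1 + 1 + 4 + 4 + 4 + 4 + 4 = 22 = |G|.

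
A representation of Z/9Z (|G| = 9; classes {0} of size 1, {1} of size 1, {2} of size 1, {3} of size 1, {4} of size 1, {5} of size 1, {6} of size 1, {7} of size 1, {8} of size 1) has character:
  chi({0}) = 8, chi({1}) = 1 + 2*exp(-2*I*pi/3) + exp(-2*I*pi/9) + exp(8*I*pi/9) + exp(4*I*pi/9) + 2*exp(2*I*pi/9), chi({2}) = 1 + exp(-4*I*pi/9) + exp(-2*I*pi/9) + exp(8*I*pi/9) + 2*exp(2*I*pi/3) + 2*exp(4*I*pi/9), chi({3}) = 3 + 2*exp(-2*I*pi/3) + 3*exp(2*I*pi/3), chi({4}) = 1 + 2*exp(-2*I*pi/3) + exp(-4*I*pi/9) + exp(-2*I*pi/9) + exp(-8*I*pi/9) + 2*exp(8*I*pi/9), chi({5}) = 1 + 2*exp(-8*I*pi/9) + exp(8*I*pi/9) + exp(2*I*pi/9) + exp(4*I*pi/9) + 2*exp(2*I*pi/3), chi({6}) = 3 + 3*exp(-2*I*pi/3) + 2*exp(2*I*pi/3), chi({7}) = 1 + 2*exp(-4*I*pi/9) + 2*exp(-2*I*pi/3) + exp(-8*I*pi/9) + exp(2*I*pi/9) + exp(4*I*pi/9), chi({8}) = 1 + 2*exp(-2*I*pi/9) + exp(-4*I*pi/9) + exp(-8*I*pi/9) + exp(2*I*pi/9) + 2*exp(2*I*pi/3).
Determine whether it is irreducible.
Not irreducible (reducible): <chi, chi> = 12 > 1.

Solution. <chi, chi> = (1/|G|) sum_C |C| * |chi(C)|^2 = (1/9)[1*|8|^2 + 1*|1 + 2*exp(-2*I*pi/3) + exp(-2*I*pi/9) + exp(8*I*pi/9) + exp(4*I*pi/9) + 2*exp(2*I*pi/9)|^2 + 1*|1 + exp(-4*I*pi/9) + exp(-2*I*pi/9) + exp(8*I*pi/9) + 2*exp(2*I*pi/3) + 2*exp(4*I*pi/9)|^2 + 1*|3 + 2*exp(-2*I*pi/3) + 3*exp(2*I*pi/3)|^2 + 1*|1 + 2*exp(-2*I*pi/3) + exp(-4*I*pi/9) + exp(-2*I*pi/9) + exp(-8*I*pi/9) + 2*exp(8*I*pi/9)|^2 + 1*|1 + 2*exp(-8*I*pi/9) + exp(8*I*pi/9) + exp(2*I*pi/9) + exp(4*I*pi/9) + 2*exp(2*I*pi/3)|^2 + 1*|3 + 3*exp(-2*I*pi/3) + 2*exp(2*I*pi/3)|^2 + 1*|1 + 2*exp(-4*I*pi/9) + 2*exp(-2*I*pi/3) + exp(-8*I*pi/9) + exp(2*I*pi/9) + exp(4*I*pi/9)|^2 + 1*|1 + 2*exp(-2*I*pi/9) + exp(-4*I*pi/9) + exp(-8*I*pi/9) + exp(2*I*pi/9) + 2*exp(2*I*pi/3)|^2]
  = (1/9)[(64) + (12 + 8*exp(-4*I*pi/9) + 5*exp(-2*I*pi/3) + 5*exp(-2*I*pi/9) + 8*exp(-8*I*pi/9) + 8*exp(8*I*pi/9) + 5*exp(2*I*pi/9) + 5*exp(2*I*pi/3) + 8*exp(4*I*pi/9)) + (12 + 8*exp(-2*I*pi/9) + 5*exp(-4*I*pi/9) + 5*exp(-2*I*pi/3) + 8*exp(-8*I*pi/9) + 8*exp(8*I*pi/9) + 5*exp(2*I*pi/3) + 5*exp(4*I*pi/9) + 8*exp(2*I*pi/9)) + (1) + (12 + 8*exp(-4*I*pi/9) + 8*exp(-2*I*pi/9) + 5*exp(-2*I*pi/3) + 5*exp(-8*I*pi/9) + 5*exp(8*I*pi/9) + 5*exp(2*I*pi/3) + 8*exp(2*I*pi/9) + 8*exp(4*I*pi/9)) + (12 + 8*exp(-4*I*pi/9) + 8*exp(-2*I*pi/9) + 5*exp(-2*I*pi/3) + 5*exp(-8*I*pi/9) + 5*exp(8*I*pi/9) + 5*exp(2*I*pi/3) + 8*exp(2*I*pi/9) + 8*exp(4*I*pi/9)) + (1) + (12 + 8*exp(-2*I*pi/9) + 5*exp(-4*I*pi/9) + 5*exp(-2*I*pi/3) + 8*exp(-8*I*pi/9) + 8*exp(8*I*pi/9) + 5*exp(2*I*pi/3) + 5*exp(4*I*pi/9) + 8*exp(2*I*pi/9)) + (12 + 8*exp(-4*I*pi/9) + 5*exp(-2*I*pi/3) + 5*exp(-2*I*pi/9) + 8*exp(-8*I*pi/9) + 8*exp(8*I*pi/9) + 5*exp(2*I*pi/9) + 5*exp(2*I*pi/3) + 8*exp(4*I*pi/9))] = 108/9 = 12.
(Exp terms are combined using exp(i*s)*conj(exp(i*t)) = exp(i*(s-t)), and sums of them are collapsed using the identity that for every m > 1 the m distinct m-th roots of unity sum to 0, e.g. 1 + exp(2*I*pi/3) + exp(-2*I*pi/3) = 0.)
A character is irreducible iff <chi, chi> = 1, so this representation is reducible.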